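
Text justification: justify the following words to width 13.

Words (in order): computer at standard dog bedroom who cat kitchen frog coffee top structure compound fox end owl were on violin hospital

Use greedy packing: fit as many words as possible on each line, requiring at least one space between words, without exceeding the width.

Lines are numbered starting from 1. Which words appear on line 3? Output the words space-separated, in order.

Line 1: ['computer', 'at'] (min_width=11, slack=2)
Line 2: ['standard', 'dog'] (min_width=12, slack=1)
Line 3: ['bedroom', 'who'] (min_width=11, slack=2)
Line 4: ['cat', 'kitchen'] (min_width=11, slack=2)
Line 5: ['frog', 'coffee'] (min_width=11, slack=2)
Line 6: ['top', 'structure'] (min_width=13, slack=0)
Line 7: ['compound', 'fox'] (min_width=12, slack=1)
Line 8: ['end', 'owl', 'were'] (min_width=12, slack=1)
Line 9: ['on', 'violin'] (min_width=9, slack=4)
Line 10: ['hospital'] (min_width=8, slack=5)

Answer: bedroom who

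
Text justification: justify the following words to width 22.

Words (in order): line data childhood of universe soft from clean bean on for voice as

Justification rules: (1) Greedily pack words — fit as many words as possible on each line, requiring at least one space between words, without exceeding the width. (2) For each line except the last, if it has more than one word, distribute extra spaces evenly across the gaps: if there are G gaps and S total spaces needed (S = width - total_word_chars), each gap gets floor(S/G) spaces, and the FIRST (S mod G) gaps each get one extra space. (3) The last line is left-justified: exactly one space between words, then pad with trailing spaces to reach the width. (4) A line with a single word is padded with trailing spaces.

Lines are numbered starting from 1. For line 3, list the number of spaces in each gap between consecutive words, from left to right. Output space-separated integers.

Line 1: ['line', 'data', 'childhood', 'of'] (min_width=22, slack=0)
Line 2: ['universe', 'soft', 'from'] (min_width=18, slack=4)
Line 3: ['clean', 'bean', 'on', 'for'] (min_width=17, slack=5)
Line 4: ['voice', 'as'] (min_width=8, slack=14)

Answer: 3 3 2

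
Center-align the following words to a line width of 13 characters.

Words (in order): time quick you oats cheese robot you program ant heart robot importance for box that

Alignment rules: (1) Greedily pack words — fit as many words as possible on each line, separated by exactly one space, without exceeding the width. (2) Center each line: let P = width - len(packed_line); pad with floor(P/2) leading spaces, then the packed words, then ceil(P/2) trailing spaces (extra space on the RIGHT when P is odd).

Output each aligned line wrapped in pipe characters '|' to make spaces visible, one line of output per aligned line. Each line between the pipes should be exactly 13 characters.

Line 1: ['time', 'quick'] (min_width=10, slack=3)
Line 2: ['you', 'oats'] (min_width=8, slack=5)
Line 3: ['cheese', 'robot'] (min_width=12, slack=1)
Line 4: ['you', 'program'] (min_width=11, slack=2)
Line 5: ['ant', 'heart'] (min_width=9, slack=4)
Line 6: ['robot'] (min_width=5, slack=8)
Line 7: ['importance'] (min_width=10, slack=3)
Line 8: ['for', 'box', 'that'] (min_width=12, slack=1)

Answer: | time quick  |
|  you oats   |
|cheese robot |
| you program |
|  ant heart  |
|    robot    |
| importance  |
|for box that |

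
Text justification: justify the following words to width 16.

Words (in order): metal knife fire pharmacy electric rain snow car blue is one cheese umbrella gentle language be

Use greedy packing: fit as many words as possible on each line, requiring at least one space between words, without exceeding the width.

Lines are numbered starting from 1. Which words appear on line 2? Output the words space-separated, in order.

Line 1: ['metal', 'knife', 'fire'] (min_width=16, slack=0)
Line 2: ['pharmacy'] (min_width=8, slack=8)
Line 3: ['electric', 'rain'] (min_width=13, slack=3)
Line 4: ['snow', 'car', 'blue', 'is'] (min_width=16, slack=0)
Line 5: ['one', 'cheese'] (min_width=10, slack=6)
Line 6: ['umbrella', 'gentle'] (min_width=15, slack=1)
Line 7: ['language', 'be'] (min_width=11, slack=5)

Answer: pharmacy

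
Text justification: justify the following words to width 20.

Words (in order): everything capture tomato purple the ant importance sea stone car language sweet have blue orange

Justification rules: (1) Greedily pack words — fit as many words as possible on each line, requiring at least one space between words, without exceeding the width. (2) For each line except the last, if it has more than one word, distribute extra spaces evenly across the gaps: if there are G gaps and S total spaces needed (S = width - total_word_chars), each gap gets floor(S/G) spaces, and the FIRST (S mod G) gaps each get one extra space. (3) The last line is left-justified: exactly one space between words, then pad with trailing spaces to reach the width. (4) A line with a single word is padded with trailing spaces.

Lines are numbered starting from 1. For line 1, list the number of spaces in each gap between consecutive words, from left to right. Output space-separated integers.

Line 1: ['everything', 'capture'] (min_width=18, slack=2)
Line 2: ['tomato', 'purple', 'the'] (min_width=17, slack=3)
Line 3: ['ant', 'importance', 'sea'] (min_width=18, slack=2)
Line 4: ['stone', 'car', 'language'] (min_width=18, slack=2)
Line 5: ['sweet', 'have', 'blue'] (min_width=15, slack=5)
Line 6: ['orange'] (min_width=6, slack=14)

Answer: 3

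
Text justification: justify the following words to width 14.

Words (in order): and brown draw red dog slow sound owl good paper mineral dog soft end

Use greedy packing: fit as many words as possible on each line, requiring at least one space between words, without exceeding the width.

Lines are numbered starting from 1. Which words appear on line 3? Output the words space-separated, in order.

Line 1: ['and', 'brown', 'draw'] (min_width=14, slack=0)
Line 2: ['red', 'dog', 'slow'] (min_width=12, slack=2)
Line 3: ['sound', 'owl', 'good'] (min_width=14, slack=0)
Line 4: ['paper', 'mineral'] (min_width=13, slack=1)
Line 5: ['dog', 'soft', 'end'] (min_width=12, slack=2)

Answer: sound owl good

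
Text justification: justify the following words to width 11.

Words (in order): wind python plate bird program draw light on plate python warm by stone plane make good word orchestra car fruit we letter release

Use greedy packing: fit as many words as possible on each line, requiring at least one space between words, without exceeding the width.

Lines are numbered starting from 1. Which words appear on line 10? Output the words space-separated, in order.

Line 1: ['wind', 'python'] (min_width=11, slack=0)
Line 2: ['plate', 'bird'] (min_width=10, slack=1)
Line 3: ['program'] (min_width=7, slack=4)
Line 4: ['draw', 'light'] (min_width=10, slack=1)
Line 5: ['on', 'plate'] (min_width=8, slack=3)
Line 6: ['python', 'warm'] (min_width=11, slack=0)
Line 7: ['by', 'stone'] (min_width=8, slack=3)
Line 8: ['plane', 'make'] (min_width=10, slack=1)
Line 9: ['good', 'word'] (min_width=9, slack=2)
Line 10: ['orchestra'] (min_width=9, slack=2)
Line 11: ['car', 'fruit'] (min_width=9, slack=2)
Line 12: ['we', 'letter'] (min_width=9, slack=2)
Line 13: ['release'] (min_width=7, slack=4)

Answer: orchestra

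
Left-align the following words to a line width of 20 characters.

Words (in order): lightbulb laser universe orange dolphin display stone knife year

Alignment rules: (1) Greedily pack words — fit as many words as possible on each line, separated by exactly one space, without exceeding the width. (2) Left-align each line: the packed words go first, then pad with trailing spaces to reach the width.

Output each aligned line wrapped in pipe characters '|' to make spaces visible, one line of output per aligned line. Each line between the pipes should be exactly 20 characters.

Line 1: ['lightbulb', 'laser'] (min_width=15, slack=5)
Line 2: ['universe', 'orange'] (min_width=15, slack=5)
Line 3: ['dolphin', 'display'] (min_width=15, slack=5)
Line 4: ['stone', 'knife', 'year'] (min_width=16, slack=4)

Answer: |lightbulb laser     |
|universe orange     |
|dolphin display     |
|stone knife year    |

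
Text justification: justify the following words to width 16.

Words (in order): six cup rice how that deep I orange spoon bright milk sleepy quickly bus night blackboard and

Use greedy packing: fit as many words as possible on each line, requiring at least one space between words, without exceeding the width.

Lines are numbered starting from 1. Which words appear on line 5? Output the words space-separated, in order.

Line 1: ['six', 'cup', 'rice', 'how'] (min_width=16, slack=0)
Line 2: ['that', 'deep', 'I'] (min_width=11, slack=5)
Line 3: ['orange', 'spoon'] (min_width=12, slack=4)
Line 4: ['bright', 'milk'] (min_width=11, slack=5)
Line 5: ['sleepy', 'quickly'] (min_width=14, slack=2)
Line 6: ['bus', 'night'] (min_width=9, slack=7)
Line 7: ['blackboard', 'and'] (min_width=14, slack=2)

Answer: sleepy quickly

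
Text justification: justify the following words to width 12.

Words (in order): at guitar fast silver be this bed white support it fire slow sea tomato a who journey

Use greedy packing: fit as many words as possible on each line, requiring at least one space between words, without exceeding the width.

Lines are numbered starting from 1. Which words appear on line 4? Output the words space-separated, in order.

Answer: white

Derivation:
Line 1: ['at', 'guitar'] (min_width=9, slack=3)
Line 2: ['fast', 'silver'] (min_width=11, slack=1)
Line 3: ['be', 'this', 'bed'] (min_width=11, slack=1)
Line 4: ['white'] (min_width=5, slack=7)
Line 5: ['support', 'it'] (min_width=10, slack=2)
Line 6: ['fire', 'slow'] (min_width=9, slack=3)
Line 7: ['sea', 'tomato', 'a'] (min_width=12, slack=0)
Line 8: ['who', 'journey'] (min_width=11, slack=1)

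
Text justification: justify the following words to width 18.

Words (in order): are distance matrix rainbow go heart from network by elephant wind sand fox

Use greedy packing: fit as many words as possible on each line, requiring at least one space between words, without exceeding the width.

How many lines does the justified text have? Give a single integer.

Line 1: ['are', 'distance'] (min_width=12, slack=6)
Line 2: ['matrix', 'rainbow', 'go'] (min_width=17, slack=1)
Line 3: ['heart', 'from', 'network'] (min_width=18, slack=0)
Line 4: ['by', 'elephant', 'wind'] (min_width=16, slack=2)
Line 5: ['sand', 'fox'] (min_width=8, slack=10)
Total lines: 5

Answer: 5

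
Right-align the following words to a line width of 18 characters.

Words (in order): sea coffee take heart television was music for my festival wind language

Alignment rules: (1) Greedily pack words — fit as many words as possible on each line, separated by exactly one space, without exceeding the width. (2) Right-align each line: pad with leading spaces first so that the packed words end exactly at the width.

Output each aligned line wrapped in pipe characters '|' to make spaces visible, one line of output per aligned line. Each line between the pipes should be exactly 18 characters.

Line 1: ['sea', 'coffee', 'take'] (min_width=15, slack=3)
Line 2: ['heart', 'television'] (min_width=16, slack=2)
Line 3: ['was', 'music', 'for', 'my'] (min_width=16, slack=2)
Line 4: ['festival', 'wind'] (min_width=13, slack=5)
Line 5: ['language'] (min_width=8, slack=10)

Answer: |   sea coffee take|
|  heart television|
|  was music for my|
|     festival wind|
|          language|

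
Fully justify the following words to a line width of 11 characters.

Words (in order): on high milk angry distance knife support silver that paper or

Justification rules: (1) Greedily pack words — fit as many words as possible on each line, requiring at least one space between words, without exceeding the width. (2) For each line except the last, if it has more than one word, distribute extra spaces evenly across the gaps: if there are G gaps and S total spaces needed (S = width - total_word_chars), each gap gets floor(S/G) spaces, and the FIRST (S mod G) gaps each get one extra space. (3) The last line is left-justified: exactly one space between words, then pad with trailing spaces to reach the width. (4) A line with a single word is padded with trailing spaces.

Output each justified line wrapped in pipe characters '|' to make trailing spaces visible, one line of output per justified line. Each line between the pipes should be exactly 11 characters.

Line 1: ['on', 'high'] (min_width=7, slack=4)
Line 2: ['milk', 'angry'] (min_width=10, slack=1)
Line 3: ['distance'] (min_width=8, slack=3)
Line 4: ['knife'] (min_width=5, slack=6)
Line 5: ['support'] (min_width=7, slack=4)
Line 6: ['silver', 'that'] (min_width=11, slack=0)
Line 7: ['paper', 'or'] (min_width=8, slack=3)

Answer: |on     high|
|milk  angry|
|distance   |
|knife      |
|support    |
|silver that|
|paper or   |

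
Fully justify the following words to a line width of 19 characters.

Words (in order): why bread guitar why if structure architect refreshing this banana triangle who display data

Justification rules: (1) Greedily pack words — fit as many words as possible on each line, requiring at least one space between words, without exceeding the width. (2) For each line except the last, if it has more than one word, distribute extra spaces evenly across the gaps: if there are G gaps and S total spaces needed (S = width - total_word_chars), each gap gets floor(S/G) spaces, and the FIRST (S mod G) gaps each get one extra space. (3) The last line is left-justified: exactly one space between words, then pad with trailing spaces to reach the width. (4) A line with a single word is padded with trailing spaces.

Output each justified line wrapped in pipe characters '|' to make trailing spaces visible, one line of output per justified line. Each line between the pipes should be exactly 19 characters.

Line 1: ['why', 'bread', 'guitar'] (min_width=16, slack=3)
Line 2: ['why', 'if', 'structure'] (min_width=16, slack=3)
Line 3: ['architect'] (min_width=9, slack=10)
Line 4: ['refreshing', 'this'] (min_width=15, slack=4)
Line 5: ['banana', 'triangle', 'who'] (min_width=19, slack=0)
Line 6: ['display', 'data'] (min_width=12, slack=7)

Answer: |why   bread  guitar|
|why   if  structure|
|architect          |
|refreshing     this|
|banana triangle who|
|display data       |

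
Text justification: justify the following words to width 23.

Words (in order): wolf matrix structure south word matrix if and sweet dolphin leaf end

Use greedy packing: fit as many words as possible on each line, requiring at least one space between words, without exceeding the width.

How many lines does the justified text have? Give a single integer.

Line 1: ['wolf', 'matrix', 'structure'] (min_width=21, slack=2)
Line 2: ['south', 'word', 'matrix', 'if'] (min_width=20, slack=3)
Line 3: ['and', 'sweet', 'dolphin', 'leaf'] (min_width=22, slack=1)
Line 4: ['end'] (min_width=3, slack=20)
Total lines: 4

Answer: 4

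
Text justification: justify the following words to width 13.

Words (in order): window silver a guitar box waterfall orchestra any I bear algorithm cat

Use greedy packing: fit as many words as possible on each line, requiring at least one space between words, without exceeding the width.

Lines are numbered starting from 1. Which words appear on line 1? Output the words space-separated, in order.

Answer: window silver

Derivation:
Line 1: ['window', 'silver'] (min_width=13, slack=0)
Line 2: ['a', 'guitar', 'box'] (min_width=12, slack=1)
Line 3: ['waterfall'] (min_width=9, slack=4)
Line 4: ['orchestra', 'any'] (min_width=13, slack=0)
Line 5: ['I', 'bear'] (min_width=6, slack=7)
Line 6: ['algorithm', 'cat'] (min_width=13, slack=0)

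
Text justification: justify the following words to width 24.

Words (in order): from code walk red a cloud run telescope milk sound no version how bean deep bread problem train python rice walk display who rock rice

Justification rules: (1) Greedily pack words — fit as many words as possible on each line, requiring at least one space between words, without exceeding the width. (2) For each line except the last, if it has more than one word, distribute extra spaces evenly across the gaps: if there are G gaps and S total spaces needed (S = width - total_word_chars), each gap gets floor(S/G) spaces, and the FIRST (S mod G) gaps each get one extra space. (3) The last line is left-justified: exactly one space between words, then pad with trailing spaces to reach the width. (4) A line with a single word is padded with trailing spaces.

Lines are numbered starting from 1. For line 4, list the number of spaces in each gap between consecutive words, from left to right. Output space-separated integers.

Answer: 2 1 1

Derivation:
Line 1: ['from', 'code', 'walk', 'red', 'a'] (min_width=20, slack=4)
Line 2: ['cloud', 'run', 'telescope', 'milk'] (min_width=24, slack=0)
Line 3: ['sound', 'no', 'version', 'how'] (min_width=20, slack=4)
Line 4: ['bean', 'deep', 'bread', 'problem'] (min_width=23, slack=1)
Line 5: ['train', 'python', 'rice', 'walk'] (min_width=22, slack=2)
Line 6: ['display', 'who', 'rock', 'rice'] (min_width=21, slack=3)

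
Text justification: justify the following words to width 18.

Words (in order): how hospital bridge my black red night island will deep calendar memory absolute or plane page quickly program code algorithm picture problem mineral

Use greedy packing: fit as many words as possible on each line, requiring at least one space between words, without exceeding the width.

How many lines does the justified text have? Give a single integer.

Line 1: ['how', 'hospital'] (min_width=12, slack=6)
Line 2: ['bridge', 'my', 'black'] (min_width=15, slack=3)
Line 3: ['red', 'night', 'island'] (min_width=16, slack=2)
Line 4: ['will', 'deep', 'calendar'] (min_width=18, slack=0)
Line 5: ['memory', 'absolute', 'or'] (min_width=18, slack=0)
Line 6: ['plane', 'page', 'quickly'] (min_width=18, slack=0)
Line 7: ['program', 'code'] (min_width=12, slack=6)
Line 8: ['algorithm', 'picture'] (min_width=17, slack=1)
Line 9: ['problem', 'mineral'] (min_width=15, slack=3)
Total lines: 9

Answer: 9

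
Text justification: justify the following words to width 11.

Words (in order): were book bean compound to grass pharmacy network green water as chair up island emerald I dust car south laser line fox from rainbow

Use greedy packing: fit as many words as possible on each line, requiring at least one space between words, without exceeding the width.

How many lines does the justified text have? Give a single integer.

Line 1: ['were', 'book'] (min_width=9, slack=2)
Line 2: ['bean'] (min_width=4, slack=7)
Line 3: ['compound', 'to'] (min_width=11, slack=0)
Line 4: ['grass'] (min_width=5, slack=6)
Line 5: ['pharmacy'] (min_width=8, slack=3)
Line 6: ['network'] (min_width=7, slack=4)
Line 7: ['green', 'water'] (min_width=11, slack=0)
Line 8: ['as', 'chair', 'up'] (min_width=11, slack=0)
Line 9: ['island'] (min_width=6, slack=5)
Line 10: ['emerald', 'I'] (min_width=9, slack=2)
Line 11: ['dust', 'car'] (min_width=8, slack=3)
Line 12: ['south', 'laser'] (min_width=11, slack=0)
Line 13: ['line', 'fox'] (min_width=8, slack=3)
Line 14: ['from'] (min_width=4, slack=7)
Line 15: ['rainbow'] (min_width=7, slack=4)
Total lines: 15

Answer: 15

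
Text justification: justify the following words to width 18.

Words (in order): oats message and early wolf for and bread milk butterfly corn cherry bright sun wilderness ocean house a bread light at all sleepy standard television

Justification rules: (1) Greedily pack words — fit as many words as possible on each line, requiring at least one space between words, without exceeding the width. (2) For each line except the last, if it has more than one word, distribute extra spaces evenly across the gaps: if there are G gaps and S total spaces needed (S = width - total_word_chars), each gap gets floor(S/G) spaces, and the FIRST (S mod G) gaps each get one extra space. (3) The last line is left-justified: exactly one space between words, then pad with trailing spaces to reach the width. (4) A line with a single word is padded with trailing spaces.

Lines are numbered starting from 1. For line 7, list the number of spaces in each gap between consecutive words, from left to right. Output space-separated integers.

Answer: 4 3

Derivation:
Line 1: ['oats', 'message', 'and'] (min_width=16, slack=2)
Line 2: ['early', 'wolf', 'for', 'and'] (min_width=18, slack=0)
Line 3: ['bread', 'milk'] (min_width=10, slack=8)
Line 4: ['butterfly', 'corn'] (min_width=14, slack=4)
Line 5: ['cherry', 'bright', 'sun'] (min_width=17, slack=1)
Line 6: ['wilderness', 'ocean'] (min_width=16, slack=2)
Line 7: ['house', 'a', 'bread'] (min_width=13, slack=5)
Line 8: ['light', 'at', 'all'] (min_width=12, slack=6)
Line 9: ['sleepy', 'standard'] (min_width=15, slack=3)
Line 10: ['television'] (min_width=10, slack=8)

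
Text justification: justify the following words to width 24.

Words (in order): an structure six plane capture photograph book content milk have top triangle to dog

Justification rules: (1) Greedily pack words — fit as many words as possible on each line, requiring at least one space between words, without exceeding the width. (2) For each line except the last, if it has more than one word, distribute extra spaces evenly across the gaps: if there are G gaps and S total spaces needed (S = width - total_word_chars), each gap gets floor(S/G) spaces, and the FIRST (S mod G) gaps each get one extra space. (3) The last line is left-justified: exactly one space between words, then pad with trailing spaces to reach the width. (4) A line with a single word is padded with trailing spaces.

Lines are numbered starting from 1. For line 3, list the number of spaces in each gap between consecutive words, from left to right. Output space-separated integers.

Answer: 2 2 2

Derivation:
Line 1: ['an', 'structure', 'six', 'plane'] (min_width=22, slack=2)
Line 2: ['capture', 'photograph', 'book'] (min_width=23, slack=1)
Line 3: ['content', 'milk', 'have', 'top'] (min_width=21, slack=3)
Line 4: ['triangle', 'to', 'dog'] (min_width=15, slack=9)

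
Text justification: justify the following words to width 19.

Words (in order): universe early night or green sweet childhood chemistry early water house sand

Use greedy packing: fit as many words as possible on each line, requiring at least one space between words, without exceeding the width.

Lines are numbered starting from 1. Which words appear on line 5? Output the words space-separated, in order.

Answer: water house sand

Derivation:
Line 1: ['universe', 'early'] (min_width=14, slack=5)
Line 2: ['night', 'or', 'green'] (min_width=14, slack=5)
Line 3: ['sweet', 'childhood'] (min_width=15, slack=4)
Line 4: ['chemistry', 'early'] (min_width=15, slack=4)
Line 5: ['water', 'house', 'sand'] (min_width=16, slack=3)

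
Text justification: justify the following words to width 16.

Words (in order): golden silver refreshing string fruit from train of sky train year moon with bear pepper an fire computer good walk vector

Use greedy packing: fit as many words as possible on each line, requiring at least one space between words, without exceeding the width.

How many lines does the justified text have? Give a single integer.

Line 1: ['golden', 'silver'] (min_width=13, slack=3)
Line 2: ['refreshing'] (min_width=10, slack=6)
Line 3: ['string', 'fruit'] (min_width=12, slack=4)
Line 4: ['from', 'train', 'of'] (min_width=13, slack=3)
Line 5: ['sky', 'train', 'year'] (min_width=14, slack=2)
Line 6: ['moon', 'with', 'bear'] (min_width=14, slack=2)
Line 7: ['pepper', 'an', 'fire'] (min_width=14, slack=2)
Line 8: ['computer', 'good'] (min_width=13, slack=3)
Line 9: ['walk', 'vector'] (min_width=11, slack=5)
Total lines: 9

Answer: 9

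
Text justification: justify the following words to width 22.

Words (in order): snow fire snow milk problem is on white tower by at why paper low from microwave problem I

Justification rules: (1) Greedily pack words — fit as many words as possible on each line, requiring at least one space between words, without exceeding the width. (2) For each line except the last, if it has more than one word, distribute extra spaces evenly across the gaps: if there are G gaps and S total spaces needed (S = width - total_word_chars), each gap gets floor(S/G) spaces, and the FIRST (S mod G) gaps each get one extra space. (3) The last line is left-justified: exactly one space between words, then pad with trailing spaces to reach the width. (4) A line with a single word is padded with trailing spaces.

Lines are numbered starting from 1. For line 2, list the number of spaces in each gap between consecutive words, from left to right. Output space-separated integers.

Line 1: ['snow', 'fire', 'snow', 'milk'] (min_width=19, slack=3)
Line 2: ['problem', 'is', 'on', 'white'] (min_width=19, slack=3)
Line 3: ['tower', 'by', 'at', 'why', 'paper'] (min_width=21, slack=1)
Line 4: ['low', 'from', 'microwave'] (min_width=18, slack=4)
Line 5: ['problem', 'I'] (min_width=9, slack=13)

Answer: 2 2 2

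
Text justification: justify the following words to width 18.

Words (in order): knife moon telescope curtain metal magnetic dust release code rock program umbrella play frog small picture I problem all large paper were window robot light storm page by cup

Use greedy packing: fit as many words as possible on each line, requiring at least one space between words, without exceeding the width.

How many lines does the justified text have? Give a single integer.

Answer: 11

Derivation:
Line 1: ['knife', 'moon'] (min_width=10, slack=8)
Line 2: ['telescope', 'curtain'] (min_width=17, slack=1)
Line 3: ['metal', 'magnetic'] (min_width=14, slack=4)
Line 4: ['dust', 'release', 'code'] (min_width=17, slack=1)
Line 5: ['rock', 'program'] (min_width=12, slack=6)
Line 6: ['umbrella', 'play', 'frog'] (min_width=18, slack=0)
Line 7: ['small', 'picture', 'I'] (min_width=15, slack=3)
Line 8: ['problem', 'all', 'large'] (min_width=17, slack=1)
Line 9: ['paper', 'were', 'window'] (min_width=17, slack=1)
Line 10: ['robot', 'light', 'storm'] (min_width=17, slack=1)
Line 11: ['page', 'by', 'cup'] (min_width=11, slack=7)
Total lines: 11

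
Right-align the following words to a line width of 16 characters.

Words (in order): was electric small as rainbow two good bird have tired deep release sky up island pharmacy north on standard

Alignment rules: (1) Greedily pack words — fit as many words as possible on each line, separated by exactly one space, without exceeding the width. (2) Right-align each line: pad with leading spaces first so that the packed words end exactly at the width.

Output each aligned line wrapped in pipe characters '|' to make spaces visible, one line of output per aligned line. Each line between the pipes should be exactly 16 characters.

Line 1: ['was', 'electric'] (min_width=12, slack=4)
Line 2: ['small', 'as', 'rainbow'] (min_width=16, slack=0)
Line 3: ['two', 'good', 'bird'] (min_width=13, slack=3)
Line 4: ['have', 'tired', 'deep'] (min_width=15, slack=1)
Line 5: ['release', 'sky', 'up'] (min_width=14, slack=2)
Line 6: ['island', 'pharmacy'] (min_width=15, slack=1)
Line 7: ['north', 'on'] (min_width=8, slack=8)
Line 8: ['standard'] (min_width=8, slack=8)

Answer: |    was electric|
|small as rainbow|
|   two good bird|
| have tired deep|
|  release sky up|
| island pharmacy|
|        north on|
|        standard|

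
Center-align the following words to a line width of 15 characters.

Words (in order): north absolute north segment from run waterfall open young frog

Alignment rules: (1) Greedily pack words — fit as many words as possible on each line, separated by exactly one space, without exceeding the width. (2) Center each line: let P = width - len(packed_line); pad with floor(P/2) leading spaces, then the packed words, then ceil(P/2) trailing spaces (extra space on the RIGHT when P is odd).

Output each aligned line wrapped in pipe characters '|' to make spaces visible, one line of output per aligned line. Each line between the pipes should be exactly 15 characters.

Answer: |north absolute |
| north segment |
|   from run    |
|waterfall open |
|  young frog   |

Derivation:
Line 1: ['north', 'absolute'] (min_width=14, slack=1)
Line 2: ['north', 'segment'] (min_width=13, slack=2)
Line 3: ['from', 'run'] (min_width=8, slack=7)
Line 4: ['waterfall', 'open'] (min_width=14, slack=1)
Line 5: ['young', 'frog'] (min_width=10, slack=5)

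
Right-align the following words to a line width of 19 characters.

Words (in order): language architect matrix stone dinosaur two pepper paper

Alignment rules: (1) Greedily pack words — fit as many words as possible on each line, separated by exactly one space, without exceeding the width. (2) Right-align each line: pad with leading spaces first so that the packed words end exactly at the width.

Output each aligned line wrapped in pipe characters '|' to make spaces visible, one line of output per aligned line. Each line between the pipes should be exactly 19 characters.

Line 1: ['language', 'architect'] (min_width=18, slack=1)
Line 2: ['matrix', 'stone'] (min_width=12, slack=7)
Line 3: ['dinosaur', 'two', 'pepper'] (min_width=19, slack=0)
Line 4: ['paper'] (min_width=5, slack=14)

Answer: | language architect|
|       matrix stone|
|dinosaur two pepper|
|              paper|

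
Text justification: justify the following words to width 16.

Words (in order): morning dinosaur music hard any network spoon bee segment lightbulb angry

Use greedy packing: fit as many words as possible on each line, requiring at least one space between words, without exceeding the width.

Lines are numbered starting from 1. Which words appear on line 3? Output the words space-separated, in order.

Answer: network spoon

Derivation:
Line 1: ['morning', 'dinosaur'] (min_width=16, slack=0)
Line 2: ['music', 'hard', 'any'] (min_width=14, slack=2)
Line 3: ['network', 'spoon'] (min_width=13, slack=3)
Line 4: ['bee', 'segment'] (min_width=11, slack=5)
Line 5: ['lightbulb', 'angry'] (min_width=15, slack=1)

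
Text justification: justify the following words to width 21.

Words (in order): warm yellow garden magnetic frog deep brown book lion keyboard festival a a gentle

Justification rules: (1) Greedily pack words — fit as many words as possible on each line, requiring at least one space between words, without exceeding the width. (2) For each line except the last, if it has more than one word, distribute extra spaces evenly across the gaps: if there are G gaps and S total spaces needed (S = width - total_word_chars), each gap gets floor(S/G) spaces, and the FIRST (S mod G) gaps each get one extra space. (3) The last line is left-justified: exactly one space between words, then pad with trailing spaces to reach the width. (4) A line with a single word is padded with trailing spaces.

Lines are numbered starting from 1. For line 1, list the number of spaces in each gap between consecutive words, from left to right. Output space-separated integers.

Line 1: ['warm', 'yellow', 'garden'] (min_width=18, slack=3)
Line 2: ['magnetic', 'frog', 'deep'] (min_width=18, slack=3)
Line 3: ['brown', 'book', 'lion'] (min_width=15, slack=6)
Line 4: ['keyboard', 'festival', 'a', 'a'] (min_width=21, slack=0)
Line 5: ['gentle'] (min_width=6, slack=15)

Answer: 3 2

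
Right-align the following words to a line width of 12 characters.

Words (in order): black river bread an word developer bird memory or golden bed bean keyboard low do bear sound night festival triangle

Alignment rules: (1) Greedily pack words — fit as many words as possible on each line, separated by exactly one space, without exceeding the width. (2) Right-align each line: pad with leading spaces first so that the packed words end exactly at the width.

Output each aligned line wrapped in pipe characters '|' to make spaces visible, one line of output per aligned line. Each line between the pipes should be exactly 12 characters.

Answer: | black river|
|    bread an|
|        word|
|   developer|
| bird memory|
|   or golden|
|    bed bean|
|keyboard low|
|     do bear|
| sound night|
|    festival|
|    triangle|

Derivation:
Line 1: ['black', 'river'] (min_width=11, slack=1)
Line 2: ['bread', 'an'] (min_width=8, slack=4)
Line 3: ['word'] (min_width=4, slack=8)
Line 4: ['developer'] (min_width=9, slack=3)
Line 5: ['bird', 'memory'] (min_width=11, slack=1)
Line 6: ['or', 'golden'] (min_width=9, slack=3)
Line 7: ['bed', 'bean'] (min_width=8, slack=4)
Line 8: ['keyboard', 'low'] (min_width=12, slack=0)
Line 9: ['do', 'bear'] (min_width=7, slack=5)
Line 10: ['sound', 'night'] (min_width=11, slack=1)
Line 11: ['festival'] (min_width=8, slack=4)
Line 12: ['triangle'] (min_width=8, slack=4)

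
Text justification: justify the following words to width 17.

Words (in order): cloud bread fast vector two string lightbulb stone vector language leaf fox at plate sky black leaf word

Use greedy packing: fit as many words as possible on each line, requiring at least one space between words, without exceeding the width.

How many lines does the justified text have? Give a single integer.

Line 1: ['cloud', 'bread', 'fast'] (min_width=16, slack=1)
Line 2: ['vector', 'two', 'string'] (min_width=17, slack=0)
Line 3: ['lightbulb', 'stone'] (min_width=15, slack=2)
Line 4: ['vector', 'language'] (min_width=15, slack=2)
Line 5: ['leaf', 'fox', 'at', 'plate'] (min_width=17, slack=0)
Line 6: ['sky', 'black', 'leaf'] (min_width=14, slack=3)
Line 7: ['word'] (min_width=4, slack=13)
Total lines: 7

Answer: 7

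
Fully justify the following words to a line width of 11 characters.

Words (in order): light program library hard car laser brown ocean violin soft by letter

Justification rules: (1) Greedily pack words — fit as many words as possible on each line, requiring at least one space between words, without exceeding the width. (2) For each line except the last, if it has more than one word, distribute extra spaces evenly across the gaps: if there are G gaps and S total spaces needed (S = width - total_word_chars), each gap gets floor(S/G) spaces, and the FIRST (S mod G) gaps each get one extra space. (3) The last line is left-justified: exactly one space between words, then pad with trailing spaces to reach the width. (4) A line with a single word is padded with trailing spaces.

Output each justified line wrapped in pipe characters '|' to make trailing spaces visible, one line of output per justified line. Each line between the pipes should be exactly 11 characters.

Line 1: ['light'] (min_width=5, slack=6)
Line 2: ['program'] (min_width=7, slack=4)
Line 3: ['library'] (min_width=7, slack=4)
Line 4: ['hard', 'car'] (min_width=8, slack=3)
Line 5: ['laser', 'brown'] (min_width=11, slack=0)
Line 6: ['ocean'] (min_width=5, slack=6)
Line 7: ['violin', 'soft'] (min_width=11, slack=0)
Line 8: ['by', 'letter'] (min_width=9, slack=2)

Answer: |light      |
|program    |
|library    |
|hard    car|
|laser brown|
|ocean      |
|violin soft|
|by letter  |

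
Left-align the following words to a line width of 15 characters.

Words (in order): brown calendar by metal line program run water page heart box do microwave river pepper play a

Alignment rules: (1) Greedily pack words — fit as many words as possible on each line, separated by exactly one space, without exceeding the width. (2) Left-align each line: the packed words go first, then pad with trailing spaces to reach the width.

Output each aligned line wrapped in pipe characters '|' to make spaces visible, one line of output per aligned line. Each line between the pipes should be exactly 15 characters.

Answer: |brown calendar |
|by metal line  |
|program run    |
|water page     |
|heart box do   |
|microwave river|
|pepper play a  |

Derivation:
Line 1: ['brown', 'calendar'] (min_width=14, slack=1)
Line 2: ['by', 'metal', 'line'] (min_width=13, slack=2)
Line 3: ['program', 'run'] (min_width=11, slack=4)
Line 4: ['water', 'page'] (min_width=10, slack=5)
Line 5: ['heart', 'box', 'do'] (min_width=12, slack=3)
Line 6: ['microwave', 'river'] (min_width=15, slack=0)
Line 7: ['pepper', 'play', 'a'] (min_width=13, slack=2)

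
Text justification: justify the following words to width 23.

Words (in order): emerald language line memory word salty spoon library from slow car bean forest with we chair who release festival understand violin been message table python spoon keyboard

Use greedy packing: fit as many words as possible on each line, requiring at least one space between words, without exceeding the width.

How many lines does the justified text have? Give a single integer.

Line 1: ['emerald', 'language', 'line'] (min_width=21, slack=2)
Line 2: ['memory', 'word', 'salty', 'spoon'] (min_width=23, slack=0)
Line 3: ['library', 'from', 'slow', 'car'] (min_width=21, slack=2)
Line 4: ['bean', 'forest', 'with', 'we'] (min_width=19, slack=4)
Line 5: ['chair', 'who', 'release'] (min_width=17, slack=6)
Line 6: ['festival', 'understand'] (min_width=19, slack=4)
Line 7: ['violin', 'been', 'message'] (min_width=19, slack=4)
Line 8: ['table', 'python', 'spoon'] (min_width=18, slack=5)
Line 9: ['keyboard'] (min_width=8, slack=15)
Total lines: 9

Answer: 9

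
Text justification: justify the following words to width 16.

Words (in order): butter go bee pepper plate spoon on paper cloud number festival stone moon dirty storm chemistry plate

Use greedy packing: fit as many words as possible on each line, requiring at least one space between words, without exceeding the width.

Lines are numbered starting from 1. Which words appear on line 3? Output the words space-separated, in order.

Line 1: ['butter', 'go', 'bee'] (min_width=13, slack=3)
Line 2: ['pepper', 'plate'] (min_width=12, slack=4)
Line 3: ['spoon', 'on', 'paper'] (min_width=14, slack=2)
Line 4: ['cloud', 'number'] (min_width=12, slack=4)
Line 5: ['festival', 'stone'] (min_width=14, slack=2)
Line 6: ['moon', 'dirty', 'storm'] (min_width=16, slack=0)
Line 7: ['chemistry', 'plate'] (min_width=15, slack=1)

Answer: spoon on paper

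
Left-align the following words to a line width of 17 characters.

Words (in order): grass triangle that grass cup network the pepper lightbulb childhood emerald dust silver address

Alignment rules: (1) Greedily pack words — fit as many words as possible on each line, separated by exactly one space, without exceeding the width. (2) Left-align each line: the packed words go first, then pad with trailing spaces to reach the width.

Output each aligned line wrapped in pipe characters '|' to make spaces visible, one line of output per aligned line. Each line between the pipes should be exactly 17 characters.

Line 1: ['grass', 'triangle'] (min_width=14, slack=3)
Line 2: ['that', 'grass', 'cup'] (min_width=14, slack=3)
Line 3: ['network', 'the'] (min_width=11, slack=6)
Line 4: ['pepper', 'lightbulb'] (min_width=16, slack=1)
Line 5: ['childhood', 'emerald'] (min_width=17, slack=0)
Line 6: ['dust', 'silver'] (min_width=11, slack=6)
Line 7: ['address'] (min_width=7, slack=10)

Answer: |grass triangle   |
|that grass cup   |
|network the      |
|pepper lightbulb |
|childhood emerald|
|dust silver      |
|address          |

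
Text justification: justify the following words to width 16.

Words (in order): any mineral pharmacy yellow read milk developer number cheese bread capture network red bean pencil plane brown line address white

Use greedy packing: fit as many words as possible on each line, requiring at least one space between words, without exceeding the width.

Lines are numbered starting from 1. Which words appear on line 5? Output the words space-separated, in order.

Line 1: ['any', 'mineral'] (min_width=11, slack=5)
Line 2: ['pharmacy', 'yellow'] (min_width=15, slack=1)
Line 3: ['read', 'milk'] (min_width=9, slack=7)
Line 4: ['developer', 'number'] (min_width=16, slack=0)
Line 5: ['cheese', 'bread'] (min_width=12, slack=4)
Line 6: ['capture', 'network'] (min_width=15, slack=1)
Line 7: ['red', 'bean', 'pencil'] (min_width=15, slack=1)
Line 8: ['plane', 'brown', 'line'] (min_width=16, slack=0)
Line 9: ['address', 'white'] (min_width=13, slack=3)

Answer: cheese bread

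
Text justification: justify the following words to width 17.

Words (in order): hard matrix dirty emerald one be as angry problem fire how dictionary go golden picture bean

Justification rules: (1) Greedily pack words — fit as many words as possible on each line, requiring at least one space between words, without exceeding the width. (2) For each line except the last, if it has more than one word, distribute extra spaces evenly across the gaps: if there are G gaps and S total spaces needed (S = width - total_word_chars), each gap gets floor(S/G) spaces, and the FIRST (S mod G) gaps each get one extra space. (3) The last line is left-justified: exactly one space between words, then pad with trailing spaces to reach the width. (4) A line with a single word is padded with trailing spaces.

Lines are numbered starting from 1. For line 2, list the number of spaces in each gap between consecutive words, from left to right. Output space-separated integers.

Line 1: ['hard', 'matrix', 'dirty'] (min_width=17, slack=0)
Line 2: ['emerald', 'one', 'be', 'as'] (min_width=17, slack=0)
Line 3: ['angry', 'problem'] (min_width=13, slack=4)
Line 4: ['fire', 'how'] (min_width=8, slack=9)
Line 5: ['dictionary', 'go'] (min_width=13, slack=4)
Line 6: ['golden', 'picture'] (min_width=14, slack=3)
Line 7: ['bean'] (min_width=4, slack=13)

Answer: 1 1 1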